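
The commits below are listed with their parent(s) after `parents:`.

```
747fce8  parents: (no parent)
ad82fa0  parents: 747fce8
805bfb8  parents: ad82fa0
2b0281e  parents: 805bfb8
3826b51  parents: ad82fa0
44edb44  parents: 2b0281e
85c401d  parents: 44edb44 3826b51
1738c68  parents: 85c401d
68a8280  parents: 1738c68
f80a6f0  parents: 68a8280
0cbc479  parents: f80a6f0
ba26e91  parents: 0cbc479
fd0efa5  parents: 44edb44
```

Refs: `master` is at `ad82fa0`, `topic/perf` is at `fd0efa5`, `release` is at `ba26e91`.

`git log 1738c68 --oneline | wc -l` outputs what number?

8

Walking parent pointers from 1738c68: reachable set = {1738c68, 2b0281e, 3826b51, 44edb44, 747fce8, 805bfb8, 85c401d, ad82fa0}.
That is 8 commits.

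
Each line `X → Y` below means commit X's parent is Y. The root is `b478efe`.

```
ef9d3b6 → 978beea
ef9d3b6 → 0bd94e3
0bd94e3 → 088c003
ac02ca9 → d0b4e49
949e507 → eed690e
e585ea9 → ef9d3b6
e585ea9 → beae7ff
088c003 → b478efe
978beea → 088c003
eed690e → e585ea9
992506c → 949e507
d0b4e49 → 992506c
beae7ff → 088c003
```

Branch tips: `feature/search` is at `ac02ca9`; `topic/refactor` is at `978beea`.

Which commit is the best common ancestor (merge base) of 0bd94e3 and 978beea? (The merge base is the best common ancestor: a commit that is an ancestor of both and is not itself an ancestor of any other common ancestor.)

088c003

Ancestors of 0bd94e3: {088c003, 0bd94e3, b478efe}.
Ancestors of 978beea: {088c003, 978beea, b478efe}.
Common ancestors: {088c003, b478efe}.
Among these, 088c003 is not an ancestor of any other common ancestor — it is the merge base.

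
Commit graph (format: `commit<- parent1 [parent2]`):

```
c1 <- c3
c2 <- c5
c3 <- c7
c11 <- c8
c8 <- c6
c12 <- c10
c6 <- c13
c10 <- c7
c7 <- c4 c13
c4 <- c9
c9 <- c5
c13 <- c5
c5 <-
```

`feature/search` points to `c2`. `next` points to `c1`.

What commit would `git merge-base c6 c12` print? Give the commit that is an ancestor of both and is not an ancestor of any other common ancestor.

c13

Ancestors of c6: {c13, c5, c6}.
Ancestors of c12: {c10, c12, c13, c4, c5, c7, c9}.
Common ancestors: {c13, c5}.
Among these, c13 is not an ancestor of any other common ancestor — it is the merge base.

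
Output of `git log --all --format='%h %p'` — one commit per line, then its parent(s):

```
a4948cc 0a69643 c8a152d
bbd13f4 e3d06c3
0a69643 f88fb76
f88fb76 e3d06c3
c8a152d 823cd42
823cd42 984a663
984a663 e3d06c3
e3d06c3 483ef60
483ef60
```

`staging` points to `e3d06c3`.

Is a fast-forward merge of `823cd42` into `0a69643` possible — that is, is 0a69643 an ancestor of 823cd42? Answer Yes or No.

A fast-forward from 0a69643 to 823cd42 is possible iff 0a69643 is an ancestor of 823cd42.
Ancestors of 823cd42: {483ef60, 823cd42, 984a663, e3d06c3}.
0a69643 is not among them, so fast-forward is not possible.

No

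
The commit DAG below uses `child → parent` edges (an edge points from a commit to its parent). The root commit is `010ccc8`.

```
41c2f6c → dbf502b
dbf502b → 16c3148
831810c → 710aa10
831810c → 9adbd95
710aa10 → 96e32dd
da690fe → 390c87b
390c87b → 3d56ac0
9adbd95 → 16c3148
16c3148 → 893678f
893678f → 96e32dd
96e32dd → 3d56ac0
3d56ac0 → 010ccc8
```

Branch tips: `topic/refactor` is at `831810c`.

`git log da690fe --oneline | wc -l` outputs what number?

4

Walking parent pointers from da690fe: reachable set = {010ccc8, 390c87b, 3d56ac0, da690fe}.
That is 4 commits.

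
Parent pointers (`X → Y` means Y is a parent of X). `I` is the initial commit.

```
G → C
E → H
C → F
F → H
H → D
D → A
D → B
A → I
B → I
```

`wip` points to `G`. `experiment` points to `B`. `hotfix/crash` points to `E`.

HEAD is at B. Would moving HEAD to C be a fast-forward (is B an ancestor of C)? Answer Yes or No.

Yes

A fast-forward from B to C is possible iff B is an ancestor of C.
Ancestors of C: {A, B, C, D, F, H, I}.
B is among them, so fast-forward is possible.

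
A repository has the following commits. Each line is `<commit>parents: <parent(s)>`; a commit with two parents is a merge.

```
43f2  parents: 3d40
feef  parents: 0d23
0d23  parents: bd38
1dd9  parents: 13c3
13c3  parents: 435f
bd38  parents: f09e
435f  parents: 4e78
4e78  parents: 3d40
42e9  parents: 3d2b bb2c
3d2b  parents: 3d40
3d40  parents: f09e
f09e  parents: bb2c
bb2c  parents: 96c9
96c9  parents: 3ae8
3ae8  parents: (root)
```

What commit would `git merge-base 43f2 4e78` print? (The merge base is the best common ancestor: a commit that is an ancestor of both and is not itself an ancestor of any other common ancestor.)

Ancestors of 43f2: {3ae8, 3d40, 43f2, 96c9, bb2c, f09e}.
Ancestors of 4e78: {3ae8, 3d40, 4e78, 96c9, bb2c, f09e}.
Common ancestors: {3ae8, 3d40, 96c9, bb2c, f09e}.
Among these, 3d40 is not an ancestor of any other common ancestor — it is the merge base.

3d40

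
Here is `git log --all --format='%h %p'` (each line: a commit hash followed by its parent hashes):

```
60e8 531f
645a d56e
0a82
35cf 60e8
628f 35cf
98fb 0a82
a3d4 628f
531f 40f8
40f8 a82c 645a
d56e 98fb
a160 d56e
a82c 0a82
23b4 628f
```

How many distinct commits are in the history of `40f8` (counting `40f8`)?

Walking parent pointers from 40f8: reachable set = {0a82, 40f8, 645a, 98fb, a82c, d56e}.
That is 6 commits.

6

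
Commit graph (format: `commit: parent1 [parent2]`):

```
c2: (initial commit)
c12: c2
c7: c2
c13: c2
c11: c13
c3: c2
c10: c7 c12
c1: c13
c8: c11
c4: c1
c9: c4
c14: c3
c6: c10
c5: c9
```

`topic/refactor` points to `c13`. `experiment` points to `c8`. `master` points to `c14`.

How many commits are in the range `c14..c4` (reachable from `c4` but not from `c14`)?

Reachable from c4: {c1, c13, c2, c4}.
Reachable from c14: {c14, c2, c3}.
In c4's history but not c14's: {c1, c13, c4} — 3 commits.

3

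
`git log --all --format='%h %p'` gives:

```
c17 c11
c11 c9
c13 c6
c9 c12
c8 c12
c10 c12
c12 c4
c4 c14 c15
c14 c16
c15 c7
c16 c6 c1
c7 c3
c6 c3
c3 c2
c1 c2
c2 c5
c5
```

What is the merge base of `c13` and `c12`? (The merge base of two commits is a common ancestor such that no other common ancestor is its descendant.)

c6

Ancestors of c13: {c13, c2, c3, c5, c6}.
Ancestors of c12: {c1, c12, c14, c15, c16, c2, c3, c4, c5, c6, c7}.
Common ancestors: {c2, c3, c5, c6}.
Among these, c6 is not an ancestor of any other common ancestor — it is the merge base.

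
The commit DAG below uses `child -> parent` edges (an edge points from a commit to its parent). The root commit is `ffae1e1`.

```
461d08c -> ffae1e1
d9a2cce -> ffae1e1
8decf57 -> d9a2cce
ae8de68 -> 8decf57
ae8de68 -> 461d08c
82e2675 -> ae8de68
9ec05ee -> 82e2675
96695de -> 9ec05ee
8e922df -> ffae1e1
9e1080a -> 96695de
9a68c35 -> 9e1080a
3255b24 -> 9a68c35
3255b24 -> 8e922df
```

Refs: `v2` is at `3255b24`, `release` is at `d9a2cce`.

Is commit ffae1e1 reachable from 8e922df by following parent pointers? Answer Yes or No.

Ancestors of 8e922df (commits reachable by following parents): {8e922df, ffae1e1}.
ffae1e1 is in that set, so it is an ancestor of 8e922df.

Yes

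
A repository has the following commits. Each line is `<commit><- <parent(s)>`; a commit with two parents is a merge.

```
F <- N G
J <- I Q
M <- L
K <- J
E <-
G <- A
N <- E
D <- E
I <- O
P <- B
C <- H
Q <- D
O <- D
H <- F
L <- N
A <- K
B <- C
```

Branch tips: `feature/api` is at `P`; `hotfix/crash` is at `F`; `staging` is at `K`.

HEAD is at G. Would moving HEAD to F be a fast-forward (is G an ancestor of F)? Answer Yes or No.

A fast-forward from G to F is possible iff G is an ancestor of F.
Ancestors of F: {A, D, E, F, G, I, J, K, N, O, Q}.
G is among them, so fast-forward is possible.

Yes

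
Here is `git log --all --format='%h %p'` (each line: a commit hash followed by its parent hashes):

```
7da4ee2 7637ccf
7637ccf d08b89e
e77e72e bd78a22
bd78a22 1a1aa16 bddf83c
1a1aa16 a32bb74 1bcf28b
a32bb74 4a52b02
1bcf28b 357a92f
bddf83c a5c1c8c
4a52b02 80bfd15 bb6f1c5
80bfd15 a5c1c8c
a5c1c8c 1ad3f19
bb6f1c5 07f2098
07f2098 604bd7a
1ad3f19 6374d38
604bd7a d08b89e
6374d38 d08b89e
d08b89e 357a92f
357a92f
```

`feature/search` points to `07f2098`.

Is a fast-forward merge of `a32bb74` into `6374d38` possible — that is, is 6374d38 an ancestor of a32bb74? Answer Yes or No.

A fast-forward from 6374d38 to a32bb74 is possible iff 6374d38 is an ancestor of a32bb74.
Ancestors of a32bb74: {07f2098, 1ad3f19, 357a92f, 4a52b02, 604bd7a, 6374d38, 80bfd15, a32bb74, a5c1c8c, bb6f1c5, d08b89e}.
6374d38 is among them, so fast-forward is possible.

Yes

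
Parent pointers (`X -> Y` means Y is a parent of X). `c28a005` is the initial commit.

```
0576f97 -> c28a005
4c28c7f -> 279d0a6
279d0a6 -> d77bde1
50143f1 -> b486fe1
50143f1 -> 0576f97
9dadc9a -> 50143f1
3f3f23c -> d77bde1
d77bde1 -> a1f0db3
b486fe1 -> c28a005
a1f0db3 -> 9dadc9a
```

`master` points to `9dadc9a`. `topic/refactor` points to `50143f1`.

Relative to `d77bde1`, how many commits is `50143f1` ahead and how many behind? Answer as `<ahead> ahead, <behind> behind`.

0 ahead, 3 behind

Reachable from 50143f1: {0576f97, 50143f1, b486fe1, c28a005}.
Reachable from d77bde1: {0576f97, 50143f1, 9dadc9a, a1f0db3, b486fe1, c28a005, d77bde1}.
Only in 50143f1's history (ahead): {} — 0.
Only in d77bde1's history (behind): {9dadc9a, a1f0db3, d77bde1} — 3.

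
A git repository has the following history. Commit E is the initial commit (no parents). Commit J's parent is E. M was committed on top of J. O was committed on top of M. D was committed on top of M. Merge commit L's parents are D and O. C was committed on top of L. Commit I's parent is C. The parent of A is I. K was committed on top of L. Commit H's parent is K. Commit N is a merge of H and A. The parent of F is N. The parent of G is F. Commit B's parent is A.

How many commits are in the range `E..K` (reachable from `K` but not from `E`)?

6

Reachable from K: {D, E, J, K, L, M, O}.
Reachable from E: {E}.
In K's history but not E's: {D, J, K, L, M, O} — 6 commits.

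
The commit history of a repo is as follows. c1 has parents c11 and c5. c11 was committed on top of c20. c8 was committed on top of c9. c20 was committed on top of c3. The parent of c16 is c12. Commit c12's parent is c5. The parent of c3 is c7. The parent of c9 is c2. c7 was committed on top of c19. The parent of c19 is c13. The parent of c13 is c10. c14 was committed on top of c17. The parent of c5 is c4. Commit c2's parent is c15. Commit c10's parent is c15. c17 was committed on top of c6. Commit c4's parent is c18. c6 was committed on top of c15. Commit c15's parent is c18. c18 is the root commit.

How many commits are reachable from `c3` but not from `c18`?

6

Reachable from c3: {c10, c13, c15, c18, c19, c3, c7}.
Reachable from c18: {c18}.
In c3's history but not c18's: {c10, c13, c15, c19, c3, c7} — 6 commits.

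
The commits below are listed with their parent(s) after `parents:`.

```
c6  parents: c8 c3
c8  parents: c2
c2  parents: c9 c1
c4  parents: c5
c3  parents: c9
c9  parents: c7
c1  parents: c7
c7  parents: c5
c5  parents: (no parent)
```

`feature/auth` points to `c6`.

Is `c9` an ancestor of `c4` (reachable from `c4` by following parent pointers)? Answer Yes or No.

Ancestors of c4: {c4, c5}.
c9 is not in that set, so it is not an ancestor of c4.

No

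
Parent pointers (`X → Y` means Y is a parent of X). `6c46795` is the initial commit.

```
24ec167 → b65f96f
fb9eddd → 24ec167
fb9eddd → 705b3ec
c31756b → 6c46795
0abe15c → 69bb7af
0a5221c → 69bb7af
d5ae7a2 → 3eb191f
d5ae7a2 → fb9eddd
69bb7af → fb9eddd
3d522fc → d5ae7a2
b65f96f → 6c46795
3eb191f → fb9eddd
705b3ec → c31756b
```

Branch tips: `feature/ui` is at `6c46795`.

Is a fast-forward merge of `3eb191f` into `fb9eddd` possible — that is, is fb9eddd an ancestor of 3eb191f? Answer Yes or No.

Yes

A fast-forward from fb9eddd to 3eb191f is possible iff fb9eddd is an ancestor of 3eb191f.
Ancestors of 3eb191f: {24ec167, 3eb191f, 6c46795, 705b3ec, b65f96f, c31756b, fb9eddd}.
fb9eddd is among them, so fast-forward is possible.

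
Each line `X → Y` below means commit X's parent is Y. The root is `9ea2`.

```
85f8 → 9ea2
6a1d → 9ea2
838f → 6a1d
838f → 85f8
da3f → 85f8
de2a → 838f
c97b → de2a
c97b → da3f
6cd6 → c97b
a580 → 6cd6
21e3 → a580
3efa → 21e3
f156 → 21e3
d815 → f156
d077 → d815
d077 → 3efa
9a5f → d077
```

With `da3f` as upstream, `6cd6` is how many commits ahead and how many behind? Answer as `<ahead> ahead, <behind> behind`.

5 ahead, 0 behind

Reachable from 6cd6: {6a1d, 6cd6, 838f, 85f8, 9ea2, c97b, da3f, de2a}.
Reachable from da3f: {85f8, 9ea2, da3f}.
Only in 6cd6's history (ahead): {6a1d, 6cd6, 838f, c97b, de2a} — 5.
Only in da3f's history (behind): {} — 0.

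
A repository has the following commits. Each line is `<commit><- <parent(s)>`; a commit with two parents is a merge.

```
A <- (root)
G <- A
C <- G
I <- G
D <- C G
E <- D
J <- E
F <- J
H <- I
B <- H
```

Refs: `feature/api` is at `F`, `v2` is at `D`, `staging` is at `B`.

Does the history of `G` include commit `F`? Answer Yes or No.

No

Ancestors of G: {A, G}.
F is not in that set, so it is not an ancestor of G.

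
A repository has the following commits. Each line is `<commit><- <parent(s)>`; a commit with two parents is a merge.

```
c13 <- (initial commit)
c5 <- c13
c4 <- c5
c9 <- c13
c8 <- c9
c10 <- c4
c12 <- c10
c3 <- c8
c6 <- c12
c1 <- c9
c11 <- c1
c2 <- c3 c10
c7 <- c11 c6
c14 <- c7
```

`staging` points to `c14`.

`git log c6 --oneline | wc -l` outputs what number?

Walking parent pointers from c6: reachable set = {c10, c12, c13, c4, c5, c6}.
That is 6 commits.

6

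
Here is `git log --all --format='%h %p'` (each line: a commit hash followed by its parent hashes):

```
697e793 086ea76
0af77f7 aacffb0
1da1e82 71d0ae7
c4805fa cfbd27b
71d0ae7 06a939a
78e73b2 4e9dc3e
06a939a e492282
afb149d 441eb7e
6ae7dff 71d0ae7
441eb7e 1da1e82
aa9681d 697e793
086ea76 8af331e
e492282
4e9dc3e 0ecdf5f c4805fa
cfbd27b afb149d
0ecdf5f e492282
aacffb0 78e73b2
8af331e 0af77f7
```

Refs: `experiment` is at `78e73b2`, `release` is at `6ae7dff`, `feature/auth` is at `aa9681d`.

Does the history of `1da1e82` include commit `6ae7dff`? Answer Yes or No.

No

Ancestors of 1da1e82: {06a939a, 1da1e82, 71d0ae7, e492282}.
6ae7dff is not in that set, so it is not an ancestor of 1da1e82.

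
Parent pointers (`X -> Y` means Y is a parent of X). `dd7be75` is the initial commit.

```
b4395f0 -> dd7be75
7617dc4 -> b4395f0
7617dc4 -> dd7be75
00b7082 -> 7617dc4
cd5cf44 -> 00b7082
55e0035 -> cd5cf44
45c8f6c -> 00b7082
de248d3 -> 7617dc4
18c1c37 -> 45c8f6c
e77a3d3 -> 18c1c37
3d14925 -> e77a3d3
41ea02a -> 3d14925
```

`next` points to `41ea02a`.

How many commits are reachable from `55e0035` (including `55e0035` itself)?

Walking parent pointers from 55e0035: reachable set = {00b7082, 55e0035, 7617dc4, b4395f0, cd5cf44, dd7be75}.
That is 6 commits.

6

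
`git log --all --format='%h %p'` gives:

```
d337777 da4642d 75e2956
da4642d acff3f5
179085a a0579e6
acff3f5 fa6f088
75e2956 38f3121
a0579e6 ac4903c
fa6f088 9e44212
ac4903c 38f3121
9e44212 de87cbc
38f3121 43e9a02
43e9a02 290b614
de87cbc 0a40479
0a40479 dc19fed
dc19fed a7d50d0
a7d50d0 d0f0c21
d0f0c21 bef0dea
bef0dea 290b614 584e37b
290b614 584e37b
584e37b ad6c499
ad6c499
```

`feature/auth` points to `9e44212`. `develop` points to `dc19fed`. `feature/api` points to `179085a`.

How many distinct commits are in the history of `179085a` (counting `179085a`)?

8

Walking parent pointers from 179085a: reachable set = {179085a, 290b614, 38f3121, 43e9a02, 584e37b, a0579e6, ac4903c, ad6c499}.
That is 8 commits.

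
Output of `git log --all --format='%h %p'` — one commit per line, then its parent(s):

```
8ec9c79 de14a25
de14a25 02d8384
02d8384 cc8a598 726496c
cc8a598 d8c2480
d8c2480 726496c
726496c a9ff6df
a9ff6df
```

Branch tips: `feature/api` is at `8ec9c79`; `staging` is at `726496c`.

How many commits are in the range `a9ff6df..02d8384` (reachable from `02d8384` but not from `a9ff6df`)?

4

Reachable from 02d8384: {02d8384, 726496c, a9ff6df, cc8a598, d8c2480}.
Reachable from a9ff6df: {a9ff6df}.
In 02d8384's history but not a9ff6df's: {02d8384, 726496c, cc8a598, d8c2480} — 4 commits.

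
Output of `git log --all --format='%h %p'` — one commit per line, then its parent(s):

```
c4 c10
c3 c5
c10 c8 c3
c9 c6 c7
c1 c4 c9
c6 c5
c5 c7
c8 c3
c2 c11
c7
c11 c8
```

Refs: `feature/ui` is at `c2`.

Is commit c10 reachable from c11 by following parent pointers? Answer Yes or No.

No

Ancestors of c11: {c11, c3, c5, c7, c8}.
c10 is not in that set, so it is not an ancestor of c11.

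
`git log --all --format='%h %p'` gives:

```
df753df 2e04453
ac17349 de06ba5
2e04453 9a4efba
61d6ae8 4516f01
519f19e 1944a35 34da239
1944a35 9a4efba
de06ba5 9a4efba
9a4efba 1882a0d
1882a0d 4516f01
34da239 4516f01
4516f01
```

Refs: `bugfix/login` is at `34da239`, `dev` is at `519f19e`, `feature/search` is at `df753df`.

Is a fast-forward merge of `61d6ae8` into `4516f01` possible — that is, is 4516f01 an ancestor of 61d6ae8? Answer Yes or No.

A fast-forward from 4516f01 to 61d6ae8 is possible iff 4516f01 is an ancestor of 61d6ae8.
Ancestors of 61d6ae8: {4516f01, 61d6ae8}.
4516f01 is among them, so fast-forward is possible.

Yes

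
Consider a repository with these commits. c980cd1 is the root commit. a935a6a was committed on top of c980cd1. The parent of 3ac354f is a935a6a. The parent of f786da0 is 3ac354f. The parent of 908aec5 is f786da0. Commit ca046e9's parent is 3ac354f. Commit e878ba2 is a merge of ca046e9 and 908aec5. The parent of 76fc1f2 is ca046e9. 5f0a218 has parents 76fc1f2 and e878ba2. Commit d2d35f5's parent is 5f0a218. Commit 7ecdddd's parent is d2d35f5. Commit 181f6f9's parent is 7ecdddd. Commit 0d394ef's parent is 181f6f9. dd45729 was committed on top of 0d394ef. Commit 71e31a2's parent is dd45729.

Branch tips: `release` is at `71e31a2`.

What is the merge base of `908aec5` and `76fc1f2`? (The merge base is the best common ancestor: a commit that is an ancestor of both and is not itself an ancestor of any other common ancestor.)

Ancestors of 908aec5: {3ac354f, 908aec5, a935a6a, c980cd1, f786da0}.
Ancestors of 76fc1f2: {3ac354f, 76fc1f2, a935a6a, c980cd1, ca046e9}.
Common ancestors: {3ac354f, a935a6a, c980cd1}.
Among these, 3ac354f is not an ancestor of any other common ancestor — it is the merge base.

3ac354f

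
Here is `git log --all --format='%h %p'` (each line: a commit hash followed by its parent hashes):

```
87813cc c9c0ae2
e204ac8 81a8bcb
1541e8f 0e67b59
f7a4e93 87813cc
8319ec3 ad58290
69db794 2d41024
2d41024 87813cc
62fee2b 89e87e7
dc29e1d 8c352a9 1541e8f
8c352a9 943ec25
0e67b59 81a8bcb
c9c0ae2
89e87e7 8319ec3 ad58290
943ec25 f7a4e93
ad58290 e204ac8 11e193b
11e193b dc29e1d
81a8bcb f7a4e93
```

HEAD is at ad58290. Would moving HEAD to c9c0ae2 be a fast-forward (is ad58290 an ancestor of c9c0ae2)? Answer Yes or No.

A fast-forward from ad58290 to c9c0ae2 is possible iff ad58290 is an ancestor of c9c0ae2.
Ancestors of c9c0ae2: {c9c0ae2}.
ad58290 is not among them, so fast-forward is not possible.

No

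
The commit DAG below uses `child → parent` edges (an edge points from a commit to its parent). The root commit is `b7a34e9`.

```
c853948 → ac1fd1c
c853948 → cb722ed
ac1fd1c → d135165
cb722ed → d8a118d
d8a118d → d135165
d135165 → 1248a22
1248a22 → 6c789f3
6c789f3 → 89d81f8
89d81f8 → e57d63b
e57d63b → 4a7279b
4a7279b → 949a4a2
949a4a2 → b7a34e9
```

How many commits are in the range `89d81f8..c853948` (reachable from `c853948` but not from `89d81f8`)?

Reachable from c853948: {1248a22, 4a7279b, 6c789f3, 89d81f8, 949a4a2, ac1fd1c, b7a34e9, c853948, cb722ed, d135165, d8a118d, e57d63b}.
Reachable from 89d81f8: {4a7279b, 89d81f8, 949a4a2, b7a34e9, e57d63b}.
In c853948's history but not 89d81f8's: {1248a22, 6c789f3, ac1fd1c, c853948, cb722ed, d135165, d8a118d} — 7 commits.

7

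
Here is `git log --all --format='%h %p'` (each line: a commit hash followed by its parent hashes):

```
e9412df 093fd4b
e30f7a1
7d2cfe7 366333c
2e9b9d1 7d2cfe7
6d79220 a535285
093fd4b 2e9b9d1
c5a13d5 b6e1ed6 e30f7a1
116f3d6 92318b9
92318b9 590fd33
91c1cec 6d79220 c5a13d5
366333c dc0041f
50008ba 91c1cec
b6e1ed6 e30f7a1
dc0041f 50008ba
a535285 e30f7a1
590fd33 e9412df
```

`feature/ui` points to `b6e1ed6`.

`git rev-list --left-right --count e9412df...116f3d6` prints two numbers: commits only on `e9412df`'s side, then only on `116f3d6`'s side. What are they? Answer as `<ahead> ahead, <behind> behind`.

0 ahead, 3 behind

Reachable from e9412df: {093fd4b, 2e9b9d1, 366333c, 50008ba, 6d79220, 7d2cfe7, 91c1cec, a535285, b6e1ed6, c5a13d5, dc0041f, e30f7a1, e9412df}.
Reachable from 116f3d6: {093fd4b, 116f3d6, 2e9b9d1, 366333c, 50008ba, 590fd33, 6d79220, 7d2cfe7, 91c1cec, 92318b9, a535285, b6e1ed6, c5a13d5, dc0041f, e30f7a1, e9412df}.
Only in e9412df's history (ahead): {} — 0.
Only in 116f3d6's history (behind): {116f3d6, 590fd33, 92318b9} — 3.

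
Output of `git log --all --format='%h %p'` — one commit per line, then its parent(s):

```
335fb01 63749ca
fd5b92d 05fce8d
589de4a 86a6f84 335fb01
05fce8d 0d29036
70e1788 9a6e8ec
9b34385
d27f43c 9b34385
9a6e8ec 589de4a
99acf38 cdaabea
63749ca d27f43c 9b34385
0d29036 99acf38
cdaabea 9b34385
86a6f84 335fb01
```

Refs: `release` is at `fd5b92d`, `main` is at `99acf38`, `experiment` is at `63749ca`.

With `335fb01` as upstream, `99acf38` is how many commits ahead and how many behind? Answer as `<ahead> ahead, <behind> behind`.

2 ahead, 3 behind

Reachable from 99acf38: {99acf38, 9b34385, cdaabea}.
Reachable from 335fb01: {335fb01, 63749ca, 9b34385, d27f43c}.
Only in 99acf38's history (ahead): {99acf38, cdaabea} — 2.
Only in 335fb01's history (behind): {335fb01, 63749ca, d27f43c} — 3.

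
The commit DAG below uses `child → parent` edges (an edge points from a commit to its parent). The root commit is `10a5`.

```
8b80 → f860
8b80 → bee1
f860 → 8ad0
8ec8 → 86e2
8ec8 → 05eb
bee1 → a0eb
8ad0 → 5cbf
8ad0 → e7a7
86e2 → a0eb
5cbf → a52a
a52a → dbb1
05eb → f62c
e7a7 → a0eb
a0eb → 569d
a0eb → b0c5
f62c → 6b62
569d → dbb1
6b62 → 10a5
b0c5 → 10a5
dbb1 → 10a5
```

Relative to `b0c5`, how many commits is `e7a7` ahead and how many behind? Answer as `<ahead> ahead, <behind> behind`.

4 ahead, 0 behind

Reachable from e7a7: {10a5, 569d, a0eb, b0c5, dbb1, e7a7}.
Reachable from b0c5: {10a5, b0c5}.
Only in e7a7's history (ahead): {569d, a0eb, dbb1, e7a7} — 4.
Only in b0c5's history (behind): {} — 0.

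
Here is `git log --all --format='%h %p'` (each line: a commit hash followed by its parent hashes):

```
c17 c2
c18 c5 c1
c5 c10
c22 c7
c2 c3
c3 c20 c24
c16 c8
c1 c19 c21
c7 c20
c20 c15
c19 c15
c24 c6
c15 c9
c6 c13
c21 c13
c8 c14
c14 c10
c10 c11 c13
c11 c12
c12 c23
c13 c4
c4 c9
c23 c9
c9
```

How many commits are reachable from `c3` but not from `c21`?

5

Reachable from c3: {c13, c15, c20, c24, c3, c4, c6, c9}.
Reachable from c21: {c13, c21, c4, c9}.
In c3's history but not c21's: {c15, c20, c24, c3, c6} — 5 commits.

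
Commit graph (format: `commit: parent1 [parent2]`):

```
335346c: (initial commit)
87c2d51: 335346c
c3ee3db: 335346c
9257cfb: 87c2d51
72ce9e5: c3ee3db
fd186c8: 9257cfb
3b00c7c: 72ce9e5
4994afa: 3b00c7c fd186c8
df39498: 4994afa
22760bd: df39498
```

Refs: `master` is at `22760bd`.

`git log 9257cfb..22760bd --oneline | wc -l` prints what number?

7

Reachable from 22760bd: {22760bd, 335346c, 3b00c7c, 4994afa, 72ce9e5, 87c2d51, 9257cfb, c3ee3db, df39498, fd186c8}.
Reachable from 9257cfb: {335346c, 87c2d51, 9257cfb}.
In 22760bd's history but not 9257cfb's: {22760bd, 3b00c7c, 4994afa, 72ce9e5, c3ee3db, df39498, fd186c8} — 7 commits.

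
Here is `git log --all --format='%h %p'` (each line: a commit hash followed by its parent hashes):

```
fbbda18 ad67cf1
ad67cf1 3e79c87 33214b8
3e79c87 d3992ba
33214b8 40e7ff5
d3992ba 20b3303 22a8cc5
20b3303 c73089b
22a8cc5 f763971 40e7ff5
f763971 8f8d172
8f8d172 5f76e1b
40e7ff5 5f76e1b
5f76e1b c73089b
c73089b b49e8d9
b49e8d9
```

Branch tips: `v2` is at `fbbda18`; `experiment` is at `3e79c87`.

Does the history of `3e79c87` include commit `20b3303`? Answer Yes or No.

Yes

Ancestors of 3e79c87 (commits reachable by following parents): {20b3303, 22a8cc5, 3e79c87, 40e7ff5, 5f76e1b, 8f8d172, b49e8d9, c73089b, d3992ba, f763971}.
20b3303 is in that set, so it is an ancestor of 3e79c87.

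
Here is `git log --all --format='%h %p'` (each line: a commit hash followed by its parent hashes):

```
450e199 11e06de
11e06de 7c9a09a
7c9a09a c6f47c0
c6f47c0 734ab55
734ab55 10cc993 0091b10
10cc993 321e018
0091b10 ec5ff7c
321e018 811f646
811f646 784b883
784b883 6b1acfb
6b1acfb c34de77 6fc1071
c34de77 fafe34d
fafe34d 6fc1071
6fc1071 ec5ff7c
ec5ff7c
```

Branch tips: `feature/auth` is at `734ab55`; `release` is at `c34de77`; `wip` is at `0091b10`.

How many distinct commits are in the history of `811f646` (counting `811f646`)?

Walking parent pointers from 811f646: reachable set = {6b1acfb, 6fc1071, 784b883, 811f646, c34de77, ec5ff7c, fafe34d}.
That is 7 commits.

7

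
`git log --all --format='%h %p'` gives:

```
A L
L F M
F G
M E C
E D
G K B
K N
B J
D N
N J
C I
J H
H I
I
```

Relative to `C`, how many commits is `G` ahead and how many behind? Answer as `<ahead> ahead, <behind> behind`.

6 ahead, 1 behind

Reachable from G: {B, G, H, I, J, K, N}.
Reachable from C: {C, I}.
Only in G's history (ahead): {B, G, H, J, K, N} — 6.
Only in C's history (behind): {C} — 1.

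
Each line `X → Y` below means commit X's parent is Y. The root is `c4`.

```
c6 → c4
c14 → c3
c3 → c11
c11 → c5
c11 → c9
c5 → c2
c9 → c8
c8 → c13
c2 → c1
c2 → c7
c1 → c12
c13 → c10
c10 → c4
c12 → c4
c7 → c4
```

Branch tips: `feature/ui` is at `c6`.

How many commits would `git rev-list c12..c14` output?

11

Reachable from c14: {c1, c10, c11, c12, c13, c14, c2, c3, c4, c5, c7, c8, c9}.
Reachable from c12: {c12, c4}.
In c14's history but not c12's: {c1, c10, c11, c13, c14, c2, c3, c5, c7, c8, c9} — 11 commits.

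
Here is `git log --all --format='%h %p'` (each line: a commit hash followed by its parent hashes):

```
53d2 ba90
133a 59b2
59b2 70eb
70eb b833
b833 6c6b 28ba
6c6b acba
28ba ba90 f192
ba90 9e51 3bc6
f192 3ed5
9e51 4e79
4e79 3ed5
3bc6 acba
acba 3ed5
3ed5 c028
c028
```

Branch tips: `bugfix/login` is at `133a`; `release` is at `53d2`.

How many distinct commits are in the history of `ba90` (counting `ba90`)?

Walking parent pointers from ba90: reachable set = {3bc6, 3ed5, 4e79, 9e51, acba, ba90, c028}.
That is 7 commits.

7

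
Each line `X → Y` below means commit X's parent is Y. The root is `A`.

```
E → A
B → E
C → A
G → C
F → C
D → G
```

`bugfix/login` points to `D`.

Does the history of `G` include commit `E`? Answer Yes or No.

No

Ancestors of G: {A, C, G}.
E is not in that set, so it is not an ancestor of G.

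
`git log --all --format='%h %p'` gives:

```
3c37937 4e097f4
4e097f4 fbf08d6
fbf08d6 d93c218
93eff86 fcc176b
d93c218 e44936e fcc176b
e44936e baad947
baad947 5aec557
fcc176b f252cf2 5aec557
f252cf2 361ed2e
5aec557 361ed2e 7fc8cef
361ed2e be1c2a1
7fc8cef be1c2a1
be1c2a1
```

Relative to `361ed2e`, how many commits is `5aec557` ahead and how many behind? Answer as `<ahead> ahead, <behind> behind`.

2 ahead, 0 behind

Reachable from 5aec557: {361ed2e, 5aec557, 7fc8cef, be1c2a1}.
Reachable from 361ed2e: {361ed2e, be1c2a1}.
Only in 5aec557's history (ahead): {5aec557, 7fc8cef} — 2.
Only in 361ed2e's history (behind): {} — 0.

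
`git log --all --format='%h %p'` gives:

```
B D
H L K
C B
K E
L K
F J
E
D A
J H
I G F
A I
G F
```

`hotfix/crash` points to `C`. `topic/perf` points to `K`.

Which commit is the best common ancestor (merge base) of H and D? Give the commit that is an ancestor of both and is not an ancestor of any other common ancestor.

Ancestors of H: {E, H, K, L}.
Ancestors of D: {A, D, E, F, G, H, I, J, K, L}.
Common ancestors: {E, H, K, L}.
Among these, H is not an ancestor of any other common ancestor — it is the merge base.

H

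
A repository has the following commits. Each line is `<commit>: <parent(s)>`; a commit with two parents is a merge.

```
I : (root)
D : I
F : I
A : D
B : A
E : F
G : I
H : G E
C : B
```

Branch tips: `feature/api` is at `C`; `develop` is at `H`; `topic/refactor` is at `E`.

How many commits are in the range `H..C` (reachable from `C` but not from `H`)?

Reachable from C: {A, B, C, D, I}.
Reachable from H: {E, F, G, H, I}.
In C's history but not H's: {A, B, C, D} — 4 commits.

4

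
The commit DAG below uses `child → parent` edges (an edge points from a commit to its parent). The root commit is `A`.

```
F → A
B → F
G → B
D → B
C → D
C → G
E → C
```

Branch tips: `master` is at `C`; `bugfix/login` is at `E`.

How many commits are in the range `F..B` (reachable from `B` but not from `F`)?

Reachable from B: {A, B, F}.
Reachable from F: {A, F}.
In B's history but not F's: {B} — 1 commit.

1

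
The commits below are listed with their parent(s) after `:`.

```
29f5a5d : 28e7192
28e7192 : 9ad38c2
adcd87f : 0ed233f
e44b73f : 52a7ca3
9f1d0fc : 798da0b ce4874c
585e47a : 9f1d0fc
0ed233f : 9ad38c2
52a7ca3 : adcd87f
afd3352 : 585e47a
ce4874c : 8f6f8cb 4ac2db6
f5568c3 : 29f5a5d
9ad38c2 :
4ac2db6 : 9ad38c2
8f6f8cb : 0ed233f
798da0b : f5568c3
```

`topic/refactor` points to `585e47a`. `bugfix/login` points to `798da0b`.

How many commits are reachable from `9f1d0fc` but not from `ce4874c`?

5

Reachable from 9f1d0fc: {0ed233f, 28e7192, 29f5a5d, 4ac2db6, 798da0b, 8f6f8cb, 9ad38c2, 9f1d0fc, ce4874c, f5568c3}.
Reachable from ce4874c: {0ed233f, 4ac2db6, 8f6f8cb, 9ad38c2, ce4874c}.
In 9f1d0fc's history but not ce4874c's: {28e7192, 29f5a5d, 798da0b, 9f1d0fc, f5568c3} — 5 commits.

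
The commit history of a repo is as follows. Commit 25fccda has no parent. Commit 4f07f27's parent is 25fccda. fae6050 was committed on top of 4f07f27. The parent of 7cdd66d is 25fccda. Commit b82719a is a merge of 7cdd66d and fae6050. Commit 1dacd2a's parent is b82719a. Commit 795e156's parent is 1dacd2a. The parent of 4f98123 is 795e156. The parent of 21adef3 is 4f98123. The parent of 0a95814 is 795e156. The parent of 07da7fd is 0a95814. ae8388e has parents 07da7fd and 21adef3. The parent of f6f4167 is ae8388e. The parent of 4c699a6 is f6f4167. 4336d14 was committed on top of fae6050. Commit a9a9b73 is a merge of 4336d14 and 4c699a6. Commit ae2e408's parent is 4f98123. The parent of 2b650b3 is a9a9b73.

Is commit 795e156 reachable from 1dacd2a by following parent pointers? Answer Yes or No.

No

Ancestors of 1dacd2a: {1dacd2a, 25fccda, 4f07f27, 7cdd66d, b82719a, fae6050}.
795e156 is not in that set, so it is not an ancestor of 1dacd2a.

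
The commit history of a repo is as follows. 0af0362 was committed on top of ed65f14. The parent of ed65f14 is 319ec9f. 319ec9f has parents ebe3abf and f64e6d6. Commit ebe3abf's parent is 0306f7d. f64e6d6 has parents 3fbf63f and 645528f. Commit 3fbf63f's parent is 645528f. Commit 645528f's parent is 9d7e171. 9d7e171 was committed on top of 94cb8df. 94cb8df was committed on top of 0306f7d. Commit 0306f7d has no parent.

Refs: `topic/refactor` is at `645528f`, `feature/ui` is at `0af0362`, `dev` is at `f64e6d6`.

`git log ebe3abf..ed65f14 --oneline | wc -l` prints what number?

Reachable from ed65f14: {0306f7d, 319ec9f, 3fbf63f, 645528f, 94cb8df, 9d7e171, ebe3abf, ed65f14, f64e6d6}.
Reachable from ebe3abf: {0306f7d, ebe3abf}.
In ed65f14's history but not ebe3abf's: {319ec9f, 3fbf63f, 645528f, 94cb8df, 9d7e171, ed65f14, f64e6d6} — 7 commits.

7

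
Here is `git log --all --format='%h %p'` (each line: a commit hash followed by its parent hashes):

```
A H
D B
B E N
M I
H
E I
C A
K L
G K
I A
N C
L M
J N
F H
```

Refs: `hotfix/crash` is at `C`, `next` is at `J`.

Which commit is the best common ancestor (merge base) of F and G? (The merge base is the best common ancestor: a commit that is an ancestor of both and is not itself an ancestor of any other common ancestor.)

Ancestors of F: {F, H}.
Ancestors of G: {A, G, H, I, K, L, M}.
Common ancestors: {H}.
The only common ancestor is H, so it is the merge base.

H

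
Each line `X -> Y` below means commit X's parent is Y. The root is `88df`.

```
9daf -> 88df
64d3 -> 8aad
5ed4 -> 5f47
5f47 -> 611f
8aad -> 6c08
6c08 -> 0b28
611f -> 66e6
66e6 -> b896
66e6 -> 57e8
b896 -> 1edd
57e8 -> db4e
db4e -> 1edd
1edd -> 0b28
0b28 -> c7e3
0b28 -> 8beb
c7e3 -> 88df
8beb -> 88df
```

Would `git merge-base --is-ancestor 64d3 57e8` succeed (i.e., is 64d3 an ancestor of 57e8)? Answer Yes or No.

Ancestors of 57e8: {0b28, 1edd, 57e8, 88df, 8beb, c7e3, db4e}.
64d3 is not in that set, so it is not an ancestor of 57e8.

No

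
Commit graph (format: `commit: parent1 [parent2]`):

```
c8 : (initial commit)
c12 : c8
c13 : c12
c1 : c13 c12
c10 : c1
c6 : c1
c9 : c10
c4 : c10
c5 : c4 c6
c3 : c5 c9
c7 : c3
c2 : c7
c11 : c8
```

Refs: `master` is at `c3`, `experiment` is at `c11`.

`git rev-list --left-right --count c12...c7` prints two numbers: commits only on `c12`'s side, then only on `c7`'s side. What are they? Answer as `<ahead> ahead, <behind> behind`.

Reachable from c12: {c12, c8}.
Reachable from c7: {c1, c10, c12, c13, c3, c4, c5, c6, c7, c8, c9}.
Only in c12's history (ahead): {} — 0.
Only in c7's history (behind): {c1, c10, c13, c3, c4, c5, c6, c7, c9} — 9.

0 ahead, 9 behind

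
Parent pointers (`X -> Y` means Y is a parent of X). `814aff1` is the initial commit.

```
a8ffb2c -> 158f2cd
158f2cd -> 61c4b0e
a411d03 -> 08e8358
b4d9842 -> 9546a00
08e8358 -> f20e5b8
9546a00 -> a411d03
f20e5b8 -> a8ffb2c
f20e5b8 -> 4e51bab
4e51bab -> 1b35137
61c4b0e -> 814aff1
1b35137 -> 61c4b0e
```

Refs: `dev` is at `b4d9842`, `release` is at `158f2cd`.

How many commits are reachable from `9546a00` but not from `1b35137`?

7

Reachable from 9546a00: {08e8358, 158f2cd, 1b35137, 4e51bab, 61c4b0e, 814aff1, 9546a00, a411d03, a8ffb2c, f20e5b8}.
Reachable from 1b35137: {1b35137, 61c4b0e, 814aff1}.
In 9546a00's history but not 1b35137's: {08e8358, 158f2cd, 4e51bab, 9546a00, a411d03, a8ffb2c, f20e5b8} — 7 commits.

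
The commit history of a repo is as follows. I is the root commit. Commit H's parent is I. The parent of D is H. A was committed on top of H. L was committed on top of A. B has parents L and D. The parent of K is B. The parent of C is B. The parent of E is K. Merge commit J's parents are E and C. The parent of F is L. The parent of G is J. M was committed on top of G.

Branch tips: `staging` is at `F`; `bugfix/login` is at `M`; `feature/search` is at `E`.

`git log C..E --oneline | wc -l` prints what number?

2

Reachable from E: {A, B, D, E, H, I, K, L}.
Reachable from C: {A, B, C, D, H, I, L}.
In E's history but not C's: {E, K} — 2 commits.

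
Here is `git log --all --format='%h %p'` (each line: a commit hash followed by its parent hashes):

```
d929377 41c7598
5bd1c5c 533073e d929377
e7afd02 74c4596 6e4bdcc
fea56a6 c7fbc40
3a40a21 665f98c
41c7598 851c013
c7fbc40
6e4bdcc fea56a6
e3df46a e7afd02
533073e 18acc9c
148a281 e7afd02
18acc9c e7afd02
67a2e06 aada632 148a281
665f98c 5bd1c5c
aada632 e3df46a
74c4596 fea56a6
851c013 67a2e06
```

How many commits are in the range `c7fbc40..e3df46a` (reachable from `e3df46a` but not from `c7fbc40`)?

5

Reachable from e3df46a: {6e4bdcc, 74c4596, c7fbc40, e3df46a, e7afd02, fea56a6}.
Reachable from c7fbc40: {c7fbc40}.
In e3df46a's history but not c7fbc40's: {6e4bdcc, 74c4596, e3df46a, e7afd02, fea56a6} — 5 commits.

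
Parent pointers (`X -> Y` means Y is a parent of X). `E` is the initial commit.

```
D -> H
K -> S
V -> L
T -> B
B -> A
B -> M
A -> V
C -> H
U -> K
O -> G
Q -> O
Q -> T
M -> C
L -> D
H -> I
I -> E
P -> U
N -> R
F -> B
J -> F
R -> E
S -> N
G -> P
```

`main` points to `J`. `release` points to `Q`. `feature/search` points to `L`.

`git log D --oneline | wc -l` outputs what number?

Walking parent pointers from D: reachable set = {D, E, H, I}.
That is 4 commits.

4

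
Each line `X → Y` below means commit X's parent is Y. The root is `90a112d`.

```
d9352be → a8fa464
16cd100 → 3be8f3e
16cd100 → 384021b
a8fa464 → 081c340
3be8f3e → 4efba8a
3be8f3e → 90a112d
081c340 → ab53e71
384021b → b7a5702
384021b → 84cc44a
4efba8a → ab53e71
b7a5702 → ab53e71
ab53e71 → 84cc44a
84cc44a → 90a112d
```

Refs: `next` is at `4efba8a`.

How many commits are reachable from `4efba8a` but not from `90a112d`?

3

Reachable from 4efba8a: {4efba8a, 84cc44a, 90a112d, ab53e71}.
Reachable from 90a112d: {90a112d}.
In 4efba8a's history but not 90a112d's: {4efba8a, 84cc44a, ab53e71} — 3 commits.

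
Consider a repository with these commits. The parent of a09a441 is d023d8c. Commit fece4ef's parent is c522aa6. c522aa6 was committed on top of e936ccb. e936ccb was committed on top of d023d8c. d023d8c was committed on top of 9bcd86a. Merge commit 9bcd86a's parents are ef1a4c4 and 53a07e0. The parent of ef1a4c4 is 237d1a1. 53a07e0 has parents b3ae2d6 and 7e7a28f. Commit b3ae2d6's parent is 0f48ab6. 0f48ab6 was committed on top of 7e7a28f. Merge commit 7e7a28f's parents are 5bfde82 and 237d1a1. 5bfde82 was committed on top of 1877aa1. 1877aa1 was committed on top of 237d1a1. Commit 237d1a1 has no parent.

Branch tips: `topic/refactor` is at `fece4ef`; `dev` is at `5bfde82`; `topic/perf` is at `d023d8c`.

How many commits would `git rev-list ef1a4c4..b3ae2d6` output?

5

Reachable from b3ae2d6: {0f48ab6, 1877aa1, 237d1a1, 5bfde82, 7e7a28f, b3ae2d6}.
Reachable from ef1a4c4: {237d1a1, ef1a4c4}.
In b3ae2d6's history but not ef1a4c4's: {0f48ab6, 1877aa1, 5bfde82, 7e7a28f, b3ae2d6} — 5 commits.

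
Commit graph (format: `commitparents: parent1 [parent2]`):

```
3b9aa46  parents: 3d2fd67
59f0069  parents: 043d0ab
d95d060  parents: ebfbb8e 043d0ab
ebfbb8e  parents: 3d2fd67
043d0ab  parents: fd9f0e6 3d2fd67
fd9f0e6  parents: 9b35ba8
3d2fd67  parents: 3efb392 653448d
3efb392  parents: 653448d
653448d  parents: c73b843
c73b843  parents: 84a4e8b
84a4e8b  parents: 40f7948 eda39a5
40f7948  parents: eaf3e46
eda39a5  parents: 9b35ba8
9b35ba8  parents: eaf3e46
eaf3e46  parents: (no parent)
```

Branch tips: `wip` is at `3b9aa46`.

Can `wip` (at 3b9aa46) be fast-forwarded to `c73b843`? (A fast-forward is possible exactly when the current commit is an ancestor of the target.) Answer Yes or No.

No

A fast-forward from 3b9aa46 to c73b843 is possible iff 3b9aa46 is an ancestor of c73b843.
Ancestors of c73b843: {40f7948, 84a4e8b, 9b35ba8, c73b843, eaf3e46, eda39a5}.
3b9aa46 is not among them, so fast-forward is not possible.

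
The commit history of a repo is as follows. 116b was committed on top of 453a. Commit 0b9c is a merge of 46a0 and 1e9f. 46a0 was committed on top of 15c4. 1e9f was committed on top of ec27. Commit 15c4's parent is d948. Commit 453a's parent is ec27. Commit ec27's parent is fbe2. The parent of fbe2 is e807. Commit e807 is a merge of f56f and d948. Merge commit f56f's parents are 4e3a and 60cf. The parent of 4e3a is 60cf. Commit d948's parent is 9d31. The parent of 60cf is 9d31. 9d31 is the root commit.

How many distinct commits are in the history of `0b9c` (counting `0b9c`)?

Walking parent pointers from 0b9c: reachable set = {0b9c, 15c4, 1e9f, 46a0, 4e3a, 60cf, 9d31, d948, e807, ec27, f56f, fbe2}.
That is 12 commits.

12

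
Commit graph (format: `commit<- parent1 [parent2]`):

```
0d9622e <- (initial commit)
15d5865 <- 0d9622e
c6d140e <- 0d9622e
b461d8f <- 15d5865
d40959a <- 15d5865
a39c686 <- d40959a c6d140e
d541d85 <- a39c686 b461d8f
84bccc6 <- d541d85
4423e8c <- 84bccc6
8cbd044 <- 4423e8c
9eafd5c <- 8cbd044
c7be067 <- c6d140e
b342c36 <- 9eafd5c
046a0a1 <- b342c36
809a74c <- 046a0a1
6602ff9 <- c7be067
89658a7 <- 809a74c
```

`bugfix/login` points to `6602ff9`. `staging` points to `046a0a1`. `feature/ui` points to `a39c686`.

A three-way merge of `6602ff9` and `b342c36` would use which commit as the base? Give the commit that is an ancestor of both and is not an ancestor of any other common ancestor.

c6d140e

Ancestors of 6602ff9: {0d9622e, 6602ff9, c6d140e, c7be067}.
Ancestors of b342c36: {0d9622e, 15d5865, 4423e8c, 84bccc6, 8cbd044, 9eafd5c, a39c686, b342c36, b461d8f, c6d140e, d40959a, d541d85}.
Common ancestors: {0d9622e, c6d140e}.
Among these, c6d140e is not an ancestor of any other common ancestor — it is the merge base.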